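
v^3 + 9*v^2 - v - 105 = (v - 3)*(v + 5)*(v + 7)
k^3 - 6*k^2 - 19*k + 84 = (k - 7)*(k - 3)*(k + 4)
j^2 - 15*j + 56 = (j - 8)*(j - 7)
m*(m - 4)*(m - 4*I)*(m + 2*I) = m^4 - 4*m^3 - 2*I*m^3 + 8*m^2 + 8*I*m^2 - 32*m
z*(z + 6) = z^2 + 6*z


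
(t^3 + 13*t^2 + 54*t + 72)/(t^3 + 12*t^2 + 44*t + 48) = (t + 3)/(t + 2)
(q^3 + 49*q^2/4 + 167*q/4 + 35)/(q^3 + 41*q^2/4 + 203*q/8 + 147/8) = 2*(4*q^2 + 21*q + 20)/(8*q^2 + 26*q + 21)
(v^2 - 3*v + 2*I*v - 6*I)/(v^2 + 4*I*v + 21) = (v^2 + v*(-3 + 2*I) - 6*I)/(v^2 + 4*I*v + 21)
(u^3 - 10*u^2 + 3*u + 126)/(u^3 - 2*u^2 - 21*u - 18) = (u - 7)/(u + 1)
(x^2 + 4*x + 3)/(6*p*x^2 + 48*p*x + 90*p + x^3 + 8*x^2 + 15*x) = (x + 1)/(6*p*x + 30*p + x^2 + 5*x)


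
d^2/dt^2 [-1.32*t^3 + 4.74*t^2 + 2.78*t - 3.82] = 9.48 - 7.92*t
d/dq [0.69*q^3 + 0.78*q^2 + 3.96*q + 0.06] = 2.07*q^2 + 1.56*q + 3.96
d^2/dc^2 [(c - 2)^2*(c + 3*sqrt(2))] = 6*c - 8 + 6*sqrt(2)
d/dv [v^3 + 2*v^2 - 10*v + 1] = 3*v^2 + 4*v - 10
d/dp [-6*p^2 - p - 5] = -12*p - 1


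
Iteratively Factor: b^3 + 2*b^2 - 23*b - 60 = (b + 3)*(b^2 - b - 20) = (b + 3)*(b + 4)*(b - 5)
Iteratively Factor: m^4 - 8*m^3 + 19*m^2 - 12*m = (m - 3)*(m^3 - 5*m^2 + 4*m) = (m - 4)*(m - 3)*(m^2 - m) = (m - 4)*(m - 3)*(m - 1)*(m)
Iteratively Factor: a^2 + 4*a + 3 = (a + 1)*(a + 3)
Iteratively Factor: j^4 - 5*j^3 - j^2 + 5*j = (j - 1)*(j^3 - 4*j^2 - 5*j) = j*(j - 1)*(j^2 - 4*j - 5) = j*(j - 5)*(j - 1)*(j + 1)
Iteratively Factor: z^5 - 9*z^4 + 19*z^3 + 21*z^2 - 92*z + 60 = (z - 2)*(z^4 - 7*z^3 + 5*z^2 + 31*z - 30) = (z - 3)*(z - 2)*(z^3 - 4*z^2 - 7*z + 10) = (z - 5)*(z - 3)*(z - 2)*(z^2 + z - 2) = (z - 5)*(z - 3)*(z - 2)*(z + 2)*(z - 1)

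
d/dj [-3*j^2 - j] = -6*j - 1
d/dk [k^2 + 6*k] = 2*k + 6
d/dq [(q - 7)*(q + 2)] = 2*q - 5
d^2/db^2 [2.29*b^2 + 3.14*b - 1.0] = 4.58000000000000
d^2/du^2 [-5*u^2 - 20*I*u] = -10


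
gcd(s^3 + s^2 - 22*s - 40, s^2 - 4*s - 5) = s - 5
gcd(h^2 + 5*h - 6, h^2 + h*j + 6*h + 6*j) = h + 6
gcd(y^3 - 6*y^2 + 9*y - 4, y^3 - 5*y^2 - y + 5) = y - 1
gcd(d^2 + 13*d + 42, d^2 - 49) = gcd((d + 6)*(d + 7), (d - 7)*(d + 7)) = d + 7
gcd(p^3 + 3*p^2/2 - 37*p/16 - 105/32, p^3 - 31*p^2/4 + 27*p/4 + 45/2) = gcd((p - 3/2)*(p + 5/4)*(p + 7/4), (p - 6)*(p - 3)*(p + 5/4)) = p + 5/4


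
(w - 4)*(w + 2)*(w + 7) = w^3 + 5*w^2 - 22*w - 56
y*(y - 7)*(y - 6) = y^3 - 13*y^2 + 42*y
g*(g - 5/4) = g^2 - 5*g/4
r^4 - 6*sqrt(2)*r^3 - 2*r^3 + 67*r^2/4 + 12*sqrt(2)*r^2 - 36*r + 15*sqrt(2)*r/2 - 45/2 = (r - 5/2)*(r + 1/2)*(r - 3*sqrt(2))^2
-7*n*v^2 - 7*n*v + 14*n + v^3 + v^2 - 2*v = (-7*n + v)*(v - 1)*(v + 2)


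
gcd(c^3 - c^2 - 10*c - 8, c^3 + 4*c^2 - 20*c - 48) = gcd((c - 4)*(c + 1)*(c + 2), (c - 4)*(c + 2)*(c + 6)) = c^2 - 2*c - 8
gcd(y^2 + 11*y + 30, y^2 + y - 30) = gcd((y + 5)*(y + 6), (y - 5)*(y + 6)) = y + 6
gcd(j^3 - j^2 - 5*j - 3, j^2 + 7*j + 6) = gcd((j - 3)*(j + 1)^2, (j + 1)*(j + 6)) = j + 1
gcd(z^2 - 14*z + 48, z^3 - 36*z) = z - 6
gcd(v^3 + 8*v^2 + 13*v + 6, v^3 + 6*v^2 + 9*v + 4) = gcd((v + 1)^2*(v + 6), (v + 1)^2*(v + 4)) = v^2 + 2*v + 1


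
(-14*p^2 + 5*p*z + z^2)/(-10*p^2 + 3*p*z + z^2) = (7*p + z)/(5*p + z)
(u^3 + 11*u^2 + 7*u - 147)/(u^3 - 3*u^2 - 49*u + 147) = (u + 7)/(u - 7)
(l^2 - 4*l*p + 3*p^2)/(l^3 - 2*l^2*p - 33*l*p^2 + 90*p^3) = (-l + p)/(-l^2 - l*p + 30*p^2)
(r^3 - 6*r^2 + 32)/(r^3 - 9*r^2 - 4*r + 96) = (r^2 - 2*r - 8)/(r^2 - 5*r - 24)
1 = 1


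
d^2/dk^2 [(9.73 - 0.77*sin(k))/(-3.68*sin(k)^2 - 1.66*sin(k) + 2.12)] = (-10.427648*sin(k)^5 + 531.773984*sin(k)^4 + 163.127776*sin(k)^3 - 462.864836*sin(k)^2 - 289.807224*sin(k) - 200.023544)/(3.68*sin(k)^2 + 1.66*sin(k) - 2.12)^3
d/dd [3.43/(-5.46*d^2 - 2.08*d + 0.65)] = (37.4556*d + 7.1344)/(5.46*d^2 + 2.08*d - 0.65)^2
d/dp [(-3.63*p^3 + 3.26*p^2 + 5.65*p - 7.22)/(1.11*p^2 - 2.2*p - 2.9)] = (-4.0293*p^4 + 15.972*p^3 + 18.1375*p^2 - 2.8796*p - 32.269)/(1.2321*p^4 - 4.884*p^3 - 1.598*p^2 + 12.76*p + 8.41)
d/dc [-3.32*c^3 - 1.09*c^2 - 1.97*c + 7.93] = -9.96*c^2 - 2.18*c - 1.97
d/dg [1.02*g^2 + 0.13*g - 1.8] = 2.04*g + 0.13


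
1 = 1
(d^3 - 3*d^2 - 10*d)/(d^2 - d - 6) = d*(d - 5)/(d - 3)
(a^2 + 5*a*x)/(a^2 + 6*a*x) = (a + 5*x)/(a + 6*x)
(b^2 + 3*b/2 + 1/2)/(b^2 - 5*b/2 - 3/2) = (b + 1)/(b - 3)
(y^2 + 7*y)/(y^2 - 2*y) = (y + 7)/(y - 2)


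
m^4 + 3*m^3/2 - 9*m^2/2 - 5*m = m*(m - 2)*(m + 1)*(m + 5/2)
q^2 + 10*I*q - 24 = (q + 4*I)*(q + 6*I)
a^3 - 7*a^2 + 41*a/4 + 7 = (a - 4)*(a - 7/2)*(a + 1/2)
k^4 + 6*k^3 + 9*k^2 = k^2*(k + 3)^2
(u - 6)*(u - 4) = u^2 - 10*u + 24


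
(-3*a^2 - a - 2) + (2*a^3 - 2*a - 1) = 2*a^3 - 3*a^2 - 3*a - 3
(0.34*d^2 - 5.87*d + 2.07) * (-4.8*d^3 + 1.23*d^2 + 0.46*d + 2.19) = -1.632*d^5 + 28.5942*d^4 - 16.9997*d^3 + 0.5905*d^2 - 11.9031*d + 4.5333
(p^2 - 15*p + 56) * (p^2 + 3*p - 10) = p^4 - 12*p^3 + p^2 + 318*p - 560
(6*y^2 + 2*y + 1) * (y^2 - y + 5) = 6*y^4 - 4*y^3 + 29*y^2 + 9*y + 5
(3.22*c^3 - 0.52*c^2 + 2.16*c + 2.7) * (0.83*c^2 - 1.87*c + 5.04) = 2.6726*c^5 - 6.453*c^4 + 18.994*c^3 - 4.419*c^2 + 5.8374*c + 13.608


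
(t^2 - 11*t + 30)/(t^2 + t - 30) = (t - 6)/(t + 6)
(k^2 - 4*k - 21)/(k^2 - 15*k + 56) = (k + 3)/(k - 8)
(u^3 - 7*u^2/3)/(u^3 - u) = u*(3*u - 7)/(3*(u^2 - 1))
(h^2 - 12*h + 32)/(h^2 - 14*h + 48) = (h - 4)/(h - 6)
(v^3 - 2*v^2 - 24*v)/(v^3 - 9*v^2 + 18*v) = (v + 4)/(v - 3)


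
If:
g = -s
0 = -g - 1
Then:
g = -1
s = 1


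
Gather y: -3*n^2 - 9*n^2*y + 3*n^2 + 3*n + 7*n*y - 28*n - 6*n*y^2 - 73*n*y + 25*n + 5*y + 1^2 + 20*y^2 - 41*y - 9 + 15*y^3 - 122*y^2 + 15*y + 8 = 15*y^3 + y^2*(-6*n - 102) + y*(-9*n^2 - 66*n - 21)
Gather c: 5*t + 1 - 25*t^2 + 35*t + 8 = -25*t^2 + 40*t + 9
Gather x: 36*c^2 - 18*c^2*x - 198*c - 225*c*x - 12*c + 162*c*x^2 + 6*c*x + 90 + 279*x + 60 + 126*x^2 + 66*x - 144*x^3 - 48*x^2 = 36*c^2 - 210*c - 144*x^3 + x^2*(162*c + 78) + x*(-18*c^2 - 219*c + 345) + 150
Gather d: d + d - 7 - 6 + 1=2*d - 12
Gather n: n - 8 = n - 8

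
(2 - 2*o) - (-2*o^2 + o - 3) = 2*o^2 - 3*o + 5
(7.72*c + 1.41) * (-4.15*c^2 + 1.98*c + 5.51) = -32.038*c^3 + 9.4341*c^2 + 45.329*c + 7.7691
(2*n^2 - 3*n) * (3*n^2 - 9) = 6*n^4 - 9*n^3 - 18*n^2 + 27*n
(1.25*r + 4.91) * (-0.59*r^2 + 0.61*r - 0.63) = -0.7375*r^3 - 2.1344*r^2 + 2.2076*r - 3.0933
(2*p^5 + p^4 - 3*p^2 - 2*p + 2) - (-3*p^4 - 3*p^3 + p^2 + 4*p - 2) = 2*p^5 + 4*p^4 + 3*p^3 - 4*p^2 - 6*p + 4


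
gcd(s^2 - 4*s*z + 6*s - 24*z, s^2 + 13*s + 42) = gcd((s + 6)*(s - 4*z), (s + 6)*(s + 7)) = s + 6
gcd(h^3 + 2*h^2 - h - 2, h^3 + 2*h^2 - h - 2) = h^3 + 2*h^2 - h - 2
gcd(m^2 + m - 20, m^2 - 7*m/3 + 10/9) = 1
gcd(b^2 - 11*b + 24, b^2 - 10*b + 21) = b - 3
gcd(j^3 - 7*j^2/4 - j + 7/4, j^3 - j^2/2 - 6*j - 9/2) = j + 1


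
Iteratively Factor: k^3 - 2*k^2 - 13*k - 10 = (k + 1)*(k^2 - 3*k - 10) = (k + 1)*(k + 2)*(k - 5)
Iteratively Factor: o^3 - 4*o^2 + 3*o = (o - 3)*(o^2 - o) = o*(o - 3)*(o - 1)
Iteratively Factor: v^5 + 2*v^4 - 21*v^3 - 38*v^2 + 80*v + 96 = (v - 4)*(v^4 + 6*v^3 + 3*v^2 - 26*v - 24) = (v - 4)*(v + 3)*(v^3 + 3*v^2 - 6*v - 8) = (v - 4)*(v + 1)*(v + 3)*(v^2 + 2*v - 8) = (v - 4)*(v - 2)*(v + 1)*(v + 3)*(v + 4)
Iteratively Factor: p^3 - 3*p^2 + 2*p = (p - 1)*(p^2 - 2*p) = (p - 2)*(p - 1)*(p)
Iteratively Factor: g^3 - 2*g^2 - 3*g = (g)*(g^2 - 2*g - 3) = g*(g - 3)*(g + 1)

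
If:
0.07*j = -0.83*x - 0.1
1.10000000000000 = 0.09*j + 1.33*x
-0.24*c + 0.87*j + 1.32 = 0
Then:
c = -200.57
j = -56.85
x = 4.67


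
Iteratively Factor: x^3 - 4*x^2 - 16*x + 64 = (x - 4)*(x^2 - 16) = (x - 4)^2*(x + 4)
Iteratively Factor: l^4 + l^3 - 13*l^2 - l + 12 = (l + 4)*(l^3 - 3*l^2 - l + 3) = (l - 1)*(l + 4)*(l^2 - 2*l - 3) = (l - 3)*(l - 1)*(l + 4)*(l + 1)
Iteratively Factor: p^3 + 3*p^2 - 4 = (p + 2)*(p^2 + p - 2) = (p - 1)*(p + 2)*(p + 2)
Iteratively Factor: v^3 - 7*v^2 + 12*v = (v - 4)*(v^2 - 3*v) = v*(v - 4)*(v - 3)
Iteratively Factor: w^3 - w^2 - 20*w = (w + 4)*(w^2 - 5*w) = (w - 5)*(w + 4)*(w)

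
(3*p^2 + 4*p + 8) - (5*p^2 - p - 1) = -2*p^2 + 5*p + 9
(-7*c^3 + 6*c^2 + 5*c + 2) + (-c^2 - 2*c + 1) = -7*c^3 + 5*c^2 + 3*c + 3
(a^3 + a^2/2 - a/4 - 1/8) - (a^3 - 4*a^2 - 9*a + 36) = 9*a^2/2 + 35*a/4 - 289/8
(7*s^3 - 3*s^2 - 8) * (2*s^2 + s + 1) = 14*s^5 + s^4 + 4*s^3 - 19*s^2 - 8*s - 8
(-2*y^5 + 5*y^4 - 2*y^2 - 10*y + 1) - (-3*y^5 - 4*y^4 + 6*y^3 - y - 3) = y^5 + 9*y^4 - 6*y^3 - 2*y^2 - 9*y + 4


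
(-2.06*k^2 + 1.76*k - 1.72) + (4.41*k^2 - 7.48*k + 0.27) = 2.35*k^2 - 5.72*k - 1.45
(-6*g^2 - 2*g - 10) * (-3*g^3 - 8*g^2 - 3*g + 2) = 18*g^5 + 54*g^4 + 64*g^3 + 74*g^2 + 26*g - 20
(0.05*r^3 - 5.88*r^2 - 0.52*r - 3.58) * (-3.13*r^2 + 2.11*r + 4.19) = -0.1565*r^5 + 18.5099*r^4 - 10.5697*r^3 - 14.529*r^2 - 9.7326*r - 15.0002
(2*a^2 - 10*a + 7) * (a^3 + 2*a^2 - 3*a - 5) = 2*a^5 - 6*a^4 - 19*a^3 + 34*a^2 + 29*a - 35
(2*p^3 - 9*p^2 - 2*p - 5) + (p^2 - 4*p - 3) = 2*p^3 - 8*p^2 - 6*p - 8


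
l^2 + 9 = (l - 3*I)*(l + 3*I)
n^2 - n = n*(n - 1)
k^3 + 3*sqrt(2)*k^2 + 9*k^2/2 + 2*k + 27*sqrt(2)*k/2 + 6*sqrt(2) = (k + 1/2)*(k + 4)*(k + 3*sqrt(2))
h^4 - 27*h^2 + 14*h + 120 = (h - 4)*(h - 3)*(h + 2)*(h + 5)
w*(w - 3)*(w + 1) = w^3 - 2*w^2 - 3*w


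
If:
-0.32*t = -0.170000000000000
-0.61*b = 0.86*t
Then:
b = -0.75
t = 0.53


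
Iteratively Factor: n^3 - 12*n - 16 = (n + 2)*(n^2 - 2*n - 8) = (n - 4)*(n + 2)*(n + 2)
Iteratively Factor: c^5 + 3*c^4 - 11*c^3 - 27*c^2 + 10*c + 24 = (c + 1)*(c^4 + 2*c^3 - 13*c^2 - 14*c + 24) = (c - 1)*(c + 1)*(c^3 + 3*c^2 - 10*c - 24) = (c - 3)*(c - 1)*(c + 1)*(c^2 + 6*c + 8) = (c - 3)*(c - 1)*(c + 1)*(c + 4)*(c + 2)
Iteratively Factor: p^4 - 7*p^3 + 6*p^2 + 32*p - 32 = (p - 1)*(p^3 - 6*p^2 + 32) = (p - 1)*(p + 2)*(p^2 - 8*p + 16) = (p - 4)*(p - 1)*(p + 2)*(p - 4)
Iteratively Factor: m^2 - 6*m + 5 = (m - 1)*(m - 5)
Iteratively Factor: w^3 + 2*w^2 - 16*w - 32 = (w + 4)*(w^2 - 2*w - 8) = (w - 4)*(w + 4)*(w + 2)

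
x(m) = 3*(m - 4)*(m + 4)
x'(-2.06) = -12.36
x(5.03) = 27.90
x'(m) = 6*m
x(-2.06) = -35.27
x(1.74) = -38.92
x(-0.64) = -46.77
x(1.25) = -43.31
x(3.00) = -21.00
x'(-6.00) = -36.00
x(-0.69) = -46.57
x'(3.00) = 18.00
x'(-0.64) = -3.84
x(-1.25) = -43.31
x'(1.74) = 10.44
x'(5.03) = 30.18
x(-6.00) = 60.00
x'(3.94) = 23.64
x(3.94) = -1.43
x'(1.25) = 7.50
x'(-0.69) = -4.14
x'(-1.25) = -7.50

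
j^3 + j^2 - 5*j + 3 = (j - 1)^2*(j + 3)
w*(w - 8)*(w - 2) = w^3 - 10*w^2 + 16*w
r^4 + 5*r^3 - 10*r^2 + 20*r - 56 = (r - 2)*(r + 7)*(r - 2*I)*(r + 2*I)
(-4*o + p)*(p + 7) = -4*o*p - 28*o + p^2 + 7*p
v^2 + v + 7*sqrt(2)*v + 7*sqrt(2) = (v + 1)*(v + 7*sqrt(2))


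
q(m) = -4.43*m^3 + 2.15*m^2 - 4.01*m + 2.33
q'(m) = -13.29*m^2 + 4.3*m - 4.01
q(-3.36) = 208.12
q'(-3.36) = -168.50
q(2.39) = -55.45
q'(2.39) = -69.65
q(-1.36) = 22.90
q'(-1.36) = -34.44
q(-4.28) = 406.20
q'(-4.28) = -265.87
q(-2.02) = 55.72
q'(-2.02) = -66.92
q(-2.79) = 126.46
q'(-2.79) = -119.46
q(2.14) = -39.82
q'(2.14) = -55.67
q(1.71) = -20.39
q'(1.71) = -35.52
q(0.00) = 2.33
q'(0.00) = -4.01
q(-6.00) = 1060.67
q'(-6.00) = -508.25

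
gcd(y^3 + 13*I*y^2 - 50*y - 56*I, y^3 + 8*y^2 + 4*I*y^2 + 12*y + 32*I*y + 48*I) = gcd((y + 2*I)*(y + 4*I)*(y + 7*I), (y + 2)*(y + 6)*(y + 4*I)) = y + 4*I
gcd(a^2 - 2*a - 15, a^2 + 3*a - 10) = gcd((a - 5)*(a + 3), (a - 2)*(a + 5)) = 1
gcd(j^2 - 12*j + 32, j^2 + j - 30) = 1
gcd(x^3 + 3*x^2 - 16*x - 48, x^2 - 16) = x^2 - 16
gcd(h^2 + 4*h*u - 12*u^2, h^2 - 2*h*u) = -h + 2*u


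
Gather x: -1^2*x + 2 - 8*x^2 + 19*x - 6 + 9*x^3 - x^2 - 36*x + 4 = 9*x^3 - 9*x^2 - 18*x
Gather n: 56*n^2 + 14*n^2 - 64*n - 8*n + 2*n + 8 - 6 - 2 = 70*n^2 - 70*n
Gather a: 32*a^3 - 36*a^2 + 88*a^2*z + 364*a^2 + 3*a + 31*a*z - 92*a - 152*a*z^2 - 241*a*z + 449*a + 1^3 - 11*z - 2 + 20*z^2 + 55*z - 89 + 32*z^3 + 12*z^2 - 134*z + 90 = 32*a^3 + a^2*(88*z + 328) + a*(-152*z^2 - 210*z + 360) + 32*z^3 + 32*z^2 - 90*z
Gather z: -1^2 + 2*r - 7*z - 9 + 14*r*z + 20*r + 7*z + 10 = 14*r*z + 22*r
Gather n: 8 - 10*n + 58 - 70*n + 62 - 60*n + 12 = 140 - 140*n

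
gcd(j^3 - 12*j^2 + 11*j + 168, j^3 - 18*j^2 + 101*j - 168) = j^2 - 15*j + 56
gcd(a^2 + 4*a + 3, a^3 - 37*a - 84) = a + 3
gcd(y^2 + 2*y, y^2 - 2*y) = y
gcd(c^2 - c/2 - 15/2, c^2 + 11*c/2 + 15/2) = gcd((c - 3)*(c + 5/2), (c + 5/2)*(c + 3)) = c + 5/2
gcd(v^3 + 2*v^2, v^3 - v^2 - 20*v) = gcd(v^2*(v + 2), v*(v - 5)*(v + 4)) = v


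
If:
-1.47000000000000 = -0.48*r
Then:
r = 3.06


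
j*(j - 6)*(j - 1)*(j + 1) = j^4 - 6*j^3 - j^2 + 6*j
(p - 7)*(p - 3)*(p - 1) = p^3 - 11*p^2 + 31*p - 21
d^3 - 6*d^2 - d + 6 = (d - 6)*(d - 1)*(d + 1)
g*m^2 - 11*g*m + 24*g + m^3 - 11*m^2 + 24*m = (g + m)*(m - 8)*(m - 3)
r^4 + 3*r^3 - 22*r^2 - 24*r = r*(r - 4)*(r + 1)*(r + 6)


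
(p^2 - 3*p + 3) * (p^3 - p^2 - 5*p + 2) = p^5 - 4*p^4 + p^3 + 14*p^2 - 21*p + 6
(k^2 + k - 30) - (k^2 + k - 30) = 0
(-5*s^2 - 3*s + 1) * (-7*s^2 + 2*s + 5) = 35*s^4 + 11*s^3 - 38*s^2 - 13*s + 5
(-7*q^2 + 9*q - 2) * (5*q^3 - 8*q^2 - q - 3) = -35*q^5 + 101*q^4 - 75*q^3 + 28*q^2 - 25*q + 6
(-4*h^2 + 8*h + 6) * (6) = -24*h^2 + 48*h + 36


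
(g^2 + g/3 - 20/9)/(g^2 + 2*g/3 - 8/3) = (g + 5/3)/(g + 2)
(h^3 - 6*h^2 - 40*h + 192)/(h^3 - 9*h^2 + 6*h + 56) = (h^2 - 2*h - 48)/(h^2 - 5*h - 14)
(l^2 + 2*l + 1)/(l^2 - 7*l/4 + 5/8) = 8*(l^2 + 2*l + 1)/(8*l^2 - 14*l + 5)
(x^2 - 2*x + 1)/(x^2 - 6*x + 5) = (x - 1)/(x - 5)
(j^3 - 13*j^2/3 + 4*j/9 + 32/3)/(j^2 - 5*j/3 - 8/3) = (j^2 - 5*j/3 - 4)/(j + 1)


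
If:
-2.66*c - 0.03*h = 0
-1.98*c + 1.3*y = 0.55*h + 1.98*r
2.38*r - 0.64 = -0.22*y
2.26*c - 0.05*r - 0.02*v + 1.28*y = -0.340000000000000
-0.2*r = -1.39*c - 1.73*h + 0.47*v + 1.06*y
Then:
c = 0.02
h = -2.15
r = 0.31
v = -7.06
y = -0.41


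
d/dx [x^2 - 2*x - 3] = 2*x - 2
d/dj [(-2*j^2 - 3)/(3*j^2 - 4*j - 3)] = 2*(4*j^2 + 15*j - 6)/(9*j^4 - 24*j^3 - 2*j^2 + 24*j + 9)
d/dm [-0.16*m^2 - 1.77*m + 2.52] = -0.32*m - 1.77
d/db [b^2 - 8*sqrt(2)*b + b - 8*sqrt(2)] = 2*b - 8*sqrt(2) + 1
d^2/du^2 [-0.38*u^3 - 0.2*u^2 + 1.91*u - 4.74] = -2.28*u - 0.4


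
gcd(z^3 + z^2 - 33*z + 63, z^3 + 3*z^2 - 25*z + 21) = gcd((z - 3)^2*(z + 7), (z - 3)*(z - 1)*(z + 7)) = z^2 + 4*z - 21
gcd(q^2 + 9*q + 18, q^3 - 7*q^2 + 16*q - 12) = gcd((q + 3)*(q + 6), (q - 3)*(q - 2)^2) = 1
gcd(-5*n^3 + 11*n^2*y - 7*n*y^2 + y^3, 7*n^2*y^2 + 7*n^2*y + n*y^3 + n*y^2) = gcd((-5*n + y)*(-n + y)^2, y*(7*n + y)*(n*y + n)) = 1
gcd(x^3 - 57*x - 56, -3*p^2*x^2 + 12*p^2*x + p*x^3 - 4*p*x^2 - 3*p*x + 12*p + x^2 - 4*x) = 1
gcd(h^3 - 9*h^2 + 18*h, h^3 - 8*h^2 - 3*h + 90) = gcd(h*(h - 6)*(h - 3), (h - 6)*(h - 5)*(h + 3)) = h - 6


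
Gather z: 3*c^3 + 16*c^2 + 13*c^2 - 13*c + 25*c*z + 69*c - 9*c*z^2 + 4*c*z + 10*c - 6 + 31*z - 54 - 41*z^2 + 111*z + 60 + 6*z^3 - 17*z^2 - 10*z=3*c^3 + 29*c^2 + 66*c + 6*z^3 + z^2*(-9*c - 58) + z*(29*c + 132)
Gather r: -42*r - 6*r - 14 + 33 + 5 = 24 - 48*r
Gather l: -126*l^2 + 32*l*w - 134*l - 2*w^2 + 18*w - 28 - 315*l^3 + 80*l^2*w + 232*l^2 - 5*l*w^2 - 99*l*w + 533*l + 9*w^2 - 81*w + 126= -315*l^3 + l^2*(80*w + 106) + l*(-5*w^2 - 67*w + 399) + 7*w^2 - 63*w + 98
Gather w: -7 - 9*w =-9*w - 7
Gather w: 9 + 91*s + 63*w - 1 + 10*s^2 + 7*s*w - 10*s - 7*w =10*s^2 + 81*s + w*(7*s + 56) + 8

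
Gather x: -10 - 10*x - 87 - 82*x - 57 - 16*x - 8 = -108*x - 162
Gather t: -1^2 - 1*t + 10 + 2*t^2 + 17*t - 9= 2*t^2 + 16*t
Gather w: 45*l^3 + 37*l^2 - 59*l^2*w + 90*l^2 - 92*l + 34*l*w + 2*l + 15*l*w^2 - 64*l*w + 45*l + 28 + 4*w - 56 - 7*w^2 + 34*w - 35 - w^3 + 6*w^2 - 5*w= 45*l^3 + 127*l^2 - 45*l - w^3 + w^2*(15*l - 1) + w*(-59*l^2 - 30*l + 33) - 63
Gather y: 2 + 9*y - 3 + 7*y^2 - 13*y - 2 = 7*y^2 - 4*y - 3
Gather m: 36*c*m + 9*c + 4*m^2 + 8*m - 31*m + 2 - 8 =9*c + 4*m^2 + m*(36*c - 23) - 6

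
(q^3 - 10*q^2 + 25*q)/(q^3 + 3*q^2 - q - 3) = q*(q^2 - 10*q + 25)/(q^3 + 3*q^2 - q - 3)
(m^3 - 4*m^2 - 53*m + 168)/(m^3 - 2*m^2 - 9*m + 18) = (m^2 - m - 56)/(m^2 + m - 6)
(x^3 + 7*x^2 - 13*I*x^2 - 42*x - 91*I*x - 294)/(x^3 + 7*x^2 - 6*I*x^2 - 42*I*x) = (x - 7*I)/x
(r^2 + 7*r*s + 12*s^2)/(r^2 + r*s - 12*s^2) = (r + 3*s)/(r - 3*s)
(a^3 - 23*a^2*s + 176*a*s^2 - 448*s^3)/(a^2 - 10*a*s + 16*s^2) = (-a^2 + 15*a*s - 56*s^2)/(-a + 2*s)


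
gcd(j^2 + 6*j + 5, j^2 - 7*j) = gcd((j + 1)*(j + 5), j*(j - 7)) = 1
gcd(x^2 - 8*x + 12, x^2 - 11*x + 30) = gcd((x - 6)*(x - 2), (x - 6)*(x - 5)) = x - 6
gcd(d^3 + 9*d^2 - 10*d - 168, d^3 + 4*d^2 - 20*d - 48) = d^2 + 2*d - 24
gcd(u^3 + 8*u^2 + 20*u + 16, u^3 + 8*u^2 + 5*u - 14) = u + 2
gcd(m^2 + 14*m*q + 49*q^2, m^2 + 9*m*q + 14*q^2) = m + 7*q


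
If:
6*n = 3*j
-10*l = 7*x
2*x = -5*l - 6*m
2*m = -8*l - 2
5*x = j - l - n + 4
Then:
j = -236/51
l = -14/51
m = 5/51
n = -118/51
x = 20/51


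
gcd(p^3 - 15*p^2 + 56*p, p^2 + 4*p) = p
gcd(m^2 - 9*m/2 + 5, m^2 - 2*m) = m - 2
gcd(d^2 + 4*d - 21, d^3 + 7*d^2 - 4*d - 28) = d + 7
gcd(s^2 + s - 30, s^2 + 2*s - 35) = s - 5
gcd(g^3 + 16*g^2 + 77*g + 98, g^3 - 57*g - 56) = g + 7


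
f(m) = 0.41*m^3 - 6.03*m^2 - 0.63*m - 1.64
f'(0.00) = -0.63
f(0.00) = -1.64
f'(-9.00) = 207.54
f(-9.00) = -783.29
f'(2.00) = -19.83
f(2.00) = -23.74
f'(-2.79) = 42.59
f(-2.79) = -55.72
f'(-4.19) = 71.50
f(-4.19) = -135.02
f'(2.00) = -19.83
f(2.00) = -23.74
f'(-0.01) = -0.51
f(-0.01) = -1.63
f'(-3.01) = 46.81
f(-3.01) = -65.56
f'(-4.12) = 69.94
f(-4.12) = -130.07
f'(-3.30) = 52.56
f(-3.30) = -79.96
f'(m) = 1.23*m^2 - 12.06*m - 0.63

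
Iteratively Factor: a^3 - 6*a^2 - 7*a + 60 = (a - 4)*(a^2 - 2*a - 15) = (a - 5)*(a - 4)*(a + 3)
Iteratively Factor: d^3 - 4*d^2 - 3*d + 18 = (d + 2)*(d^2 - 6*d + 9) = (d - 3)*(d + 2)*(d - 3)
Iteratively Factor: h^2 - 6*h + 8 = (h - 2)*(h - 4)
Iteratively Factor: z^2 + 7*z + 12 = (z + 4)*(z + 3)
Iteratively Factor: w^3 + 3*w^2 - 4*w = (w + 4)*(w^2 - w) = w*(w + 4)*(w - 1)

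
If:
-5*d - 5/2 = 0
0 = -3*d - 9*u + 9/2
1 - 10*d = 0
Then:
No Solution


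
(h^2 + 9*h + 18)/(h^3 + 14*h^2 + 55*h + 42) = (h + 3)/(h^2 + 8*h + 7)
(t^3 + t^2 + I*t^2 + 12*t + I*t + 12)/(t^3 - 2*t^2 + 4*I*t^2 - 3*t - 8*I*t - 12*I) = (t - 3*I)/(t - 3)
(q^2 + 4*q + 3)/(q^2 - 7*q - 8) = (q + 3)/(q - 8)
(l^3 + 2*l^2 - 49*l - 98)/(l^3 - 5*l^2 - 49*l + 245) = (l + 2)/(l - 5)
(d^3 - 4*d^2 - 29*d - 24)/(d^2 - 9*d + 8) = (d^2 + 4*d + 3)/(d - 1)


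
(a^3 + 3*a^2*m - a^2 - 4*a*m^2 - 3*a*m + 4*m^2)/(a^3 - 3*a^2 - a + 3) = (a^2 + 3*a*m - 4*m^2)/(a^2 - 2*a - 3)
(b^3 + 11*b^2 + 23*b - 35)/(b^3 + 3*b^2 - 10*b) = (b^2 + 6*b - 7)/(b*(b - 2))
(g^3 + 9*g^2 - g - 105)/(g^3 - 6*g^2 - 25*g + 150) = (g^2 + 4*g - 21)/(g^2 - 11*g + 30)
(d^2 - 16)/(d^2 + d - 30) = (d^2 - 16)/(d^2 + d - 30)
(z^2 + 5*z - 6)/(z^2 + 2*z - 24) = (z - 1)/(z - 4)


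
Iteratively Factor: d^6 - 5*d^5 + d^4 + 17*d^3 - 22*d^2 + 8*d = (d + 2)*(d^5 - 7*d^4 + 15*d^3 - 13*d^2 + 4*d) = (d - 1)*(d + 2)*(d^4 - 6*d^3 + 9*d^2 - 4*d) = (d - 1)^2*(d + 2)*(d^3 - 5*d^2 + 4*d) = (d - 1)^3*(d + 2)*(d^2 - 4*d) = d*(d - 1)^3*(d + 2)*(d - 4)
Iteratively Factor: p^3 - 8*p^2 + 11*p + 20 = (p - 5)*(p^2 - 3*p - 4) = (p - 5)*(p + 1)*(p - 4)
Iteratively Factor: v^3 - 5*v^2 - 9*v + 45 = (v - 5)*(v^2 - 9) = (v - 5)*(v - 3)*(v + 3)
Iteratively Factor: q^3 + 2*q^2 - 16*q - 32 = (q + 4)*(q^2 - 2*q - 8) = (q + 2)*(q + 4)*(q - 4)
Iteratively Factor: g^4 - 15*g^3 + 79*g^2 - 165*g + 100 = (g - 1)*(g^3 - 14*g^2 + 65*g - 100) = (g - 5)*(g - 1)*(g^2 - 9*g + 20) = (g - 5)^2*(g - 1)*(g - 4)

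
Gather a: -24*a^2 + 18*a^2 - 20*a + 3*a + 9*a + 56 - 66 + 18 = -6*a^2 - 8*a + 8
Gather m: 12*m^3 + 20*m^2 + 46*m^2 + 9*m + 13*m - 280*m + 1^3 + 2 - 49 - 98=12*m^3 + 66*m^2 - 258*m - 144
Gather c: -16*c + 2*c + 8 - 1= 7 - 14*c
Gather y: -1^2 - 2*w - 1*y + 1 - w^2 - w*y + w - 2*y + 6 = -w^2 - w + y*(-w - 3) + 6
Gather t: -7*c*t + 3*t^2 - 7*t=3*t^2 + t*(-7*c - 7)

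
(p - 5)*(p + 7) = p^2 + 2*p - 35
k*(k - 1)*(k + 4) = k^3 + 3*k^2 - 4*k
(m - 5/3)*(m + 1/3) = m^2 - 4*m/3 - 5/9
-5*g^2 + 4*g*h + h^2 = (-g + h)*(5*g + h)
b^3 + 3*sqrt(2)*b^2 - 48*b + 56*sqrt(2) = (b - 2*sqrt(2))^2*(b + 7*sqrt(2))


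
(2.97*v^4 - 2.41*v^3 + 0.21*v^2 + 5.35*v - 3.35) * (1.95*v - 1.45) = 5.7915*v^5 - 9.006*v^4 + 3.904*v^3 + 10.128*v^2 - 14.29*v + 4.8575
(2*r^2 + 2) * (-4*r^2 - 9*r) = -8*r^4 - 18*r^3 - 8*r^2 - 18*r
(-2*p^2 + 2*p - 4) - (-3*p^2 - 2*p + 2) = p^2 + 4*p - 6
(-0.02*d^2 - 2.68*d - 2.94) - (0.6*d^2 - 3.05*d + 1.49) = -0.62*d^2 + 0.37*d - 4.43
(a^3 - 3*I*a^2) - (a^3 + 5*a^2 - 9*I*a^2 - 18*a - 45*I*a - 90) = -5*a^2 + 6*I*a^2 + 18*a + 45*I*a + 90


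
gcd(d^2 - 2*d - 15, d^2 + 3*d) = d + 3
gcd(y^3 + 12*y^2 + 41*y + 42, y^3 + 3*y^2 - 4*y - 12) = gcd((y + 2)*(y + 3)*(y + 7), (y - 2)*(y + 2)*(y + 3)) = y^2 + 5*y + 6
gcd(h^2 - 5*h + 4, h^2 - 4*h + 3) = h - 1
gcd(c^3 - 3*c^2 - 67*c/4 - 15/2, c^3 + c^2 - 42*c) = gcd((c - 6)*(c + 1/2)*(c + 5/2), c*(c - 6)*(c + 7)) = c - 6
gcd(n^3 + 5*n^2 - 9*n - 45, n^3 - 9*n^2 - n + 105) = n + 3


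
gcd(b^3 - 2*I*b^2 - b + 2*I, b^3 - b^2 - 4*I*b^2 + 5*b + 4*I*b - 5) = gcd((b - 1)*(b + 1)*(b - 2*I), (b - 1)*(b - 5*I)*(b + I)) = b - 1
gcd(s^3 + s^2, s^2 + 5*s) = s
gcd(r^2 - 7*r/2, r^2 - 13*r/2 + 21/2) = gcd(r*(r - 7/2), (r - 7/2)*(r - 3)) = r - 7/2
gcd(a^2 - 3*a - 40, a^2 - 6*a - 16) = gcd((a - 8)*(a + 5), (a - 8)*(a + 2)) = a - 8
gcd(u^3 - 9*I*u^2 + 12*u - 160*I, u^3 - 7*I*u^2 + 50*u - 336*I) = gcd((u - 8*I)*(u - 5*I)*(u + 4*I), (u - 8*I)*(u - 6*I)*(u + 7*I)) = u - 8*I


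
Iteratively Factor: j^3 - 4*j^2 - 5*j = (j + 1)*(j^2 - 5*j) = (j - 5)*(j + 1)*(j)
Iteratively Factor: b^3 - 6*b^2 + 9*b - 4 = (b - 4)*(b^2 - 2*b + 1) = (b - 4)*(b - 1)*(b - 1)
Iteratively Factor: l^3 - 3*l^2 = (l)*(l^2 - 3*l) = l*(l - 3)*(l)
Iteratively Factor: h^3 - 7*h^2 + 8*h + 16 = (h + 1)*(h^2 - 8*h + 16) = (h - 4)*(h + 1)*(h - 4)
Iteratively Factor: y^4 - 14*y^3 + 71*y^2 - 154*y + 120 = (y - 4)*(y^3 - 10*y^2 + 31*y - 30) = (y - 4)*(y - 3)*(y^2 - 7*y + 10) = (y - 4)*(y - 3)*(y - 2)*(y - 5)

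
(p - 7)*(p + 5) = p^2 - 2*p - 35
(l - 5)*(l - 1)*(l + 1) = l^3 - 5*l^2 - l + 5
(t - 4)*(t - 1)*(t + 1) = t^3 - 4*t^2 - t + 4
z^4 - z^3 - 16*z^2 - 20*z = z*(z - 5)*(z + 2)^2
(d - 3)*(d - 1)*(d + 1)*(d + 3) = d^4 - 10*d^2 + 9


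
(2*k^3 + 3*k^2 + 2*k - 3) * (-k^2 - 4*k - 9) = -2*k^5 - 11*k^4 - 32*k^3 - 32*k^2 - 6*k + 27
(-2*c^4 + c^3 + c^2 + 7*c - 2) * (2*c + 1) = -4*c^5 + 3*c^3 + 15*c^2 + 3*c - 2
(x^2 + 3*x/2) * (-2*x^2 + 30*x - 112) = -2*x^4 + 27*x^3 - 67*x^2 - 168*x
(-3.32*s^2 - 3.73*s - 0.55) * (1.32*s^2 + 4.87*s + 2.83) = -4.3824*s^4 - 21.092*s^3 - 28.2867*s^2 - 13.2344*s - 1.5565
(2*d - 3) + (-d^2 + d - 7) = -d^2 + 3*d - 10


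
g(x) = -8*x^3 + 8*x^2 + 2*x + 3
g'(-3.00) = -262.00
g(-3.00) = 285.00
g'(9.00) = -1798.00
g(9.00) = -5163.00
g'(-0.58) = -15.35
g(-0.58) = 6.09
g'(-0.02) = 1.67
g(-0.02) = 2.96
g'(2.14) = -73.67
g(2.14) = -34.49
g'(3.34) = -212.29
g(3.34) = -199.15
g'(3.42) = -223.99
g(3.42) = -216.60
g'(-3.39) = -328.05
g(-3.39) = 399.82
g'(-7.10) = -1321.44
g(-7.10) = 3255.37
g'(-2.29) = -160.50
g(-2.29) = 136.44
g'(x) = -24*x^2 + 16*x + 2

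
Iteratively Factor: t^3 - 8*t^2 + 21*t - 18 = (t - 3)*(t^2 - 5*t + 6) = (t - 3)*(t - 2)*(t - 3)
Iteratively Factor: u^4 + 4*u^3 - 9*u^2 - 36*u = (u + 3)*(u^3 + u^2 - 12*u) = (u + 3)*(u + 4)*(u^2 - 3*u) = (u - 3)*(u + 3)*(u + 4)*(u)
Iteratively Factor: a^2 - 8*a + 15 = (a - 5)*(a - 3)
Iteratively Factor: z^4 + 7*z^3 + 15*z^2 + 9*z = (z)*(z^3 + 7*z^2 + 15*z + 9) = z*(z + 1)*(z^2 + 6*z + 9) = z*(z + 1)*(z + 3)*(z + 3)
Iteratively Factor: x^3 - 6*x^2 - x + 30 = (x + 2)*(x^2 - 8*x + 15) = (x - 3)*(x + 2)*(x - 5)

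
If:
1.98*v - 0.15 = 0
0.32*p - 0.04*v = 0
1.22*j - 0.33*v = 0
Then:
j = 0.02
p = 0.01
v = 0.08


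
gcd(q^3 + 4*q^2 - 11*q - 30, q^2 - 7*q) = 1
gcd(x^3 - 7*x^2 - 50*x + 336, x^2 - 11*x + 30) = x - 6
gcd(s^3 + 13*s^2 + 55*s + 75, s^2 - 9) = s + 3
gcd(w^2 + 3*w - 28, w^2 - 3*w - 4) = w - 4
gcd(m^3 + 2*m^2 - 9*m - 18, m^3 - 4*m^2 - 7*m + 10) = m + 2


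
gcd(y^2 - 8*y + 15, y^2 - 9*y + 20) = y - 5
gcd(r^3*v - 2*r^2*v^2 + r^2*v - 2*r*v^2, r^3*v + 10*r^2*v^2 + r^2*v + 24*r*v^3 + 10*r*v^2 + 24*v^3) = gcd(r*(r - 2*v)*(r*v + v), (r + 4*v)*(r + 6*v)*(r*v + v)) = r*v + v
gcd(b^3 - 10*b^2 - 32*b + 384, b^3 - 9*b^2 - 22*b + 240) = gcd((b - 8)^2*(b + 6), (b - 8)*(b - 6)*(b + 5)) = b - 8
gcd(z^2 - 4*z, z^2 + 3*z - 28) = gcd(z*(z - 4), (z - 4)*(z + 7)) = z - 4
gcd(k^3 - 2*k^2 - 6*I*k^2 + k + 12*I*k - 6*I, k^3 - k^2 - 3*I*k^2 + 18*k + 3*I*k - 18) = k^2 + k*(-1 - 6*I) + 6*I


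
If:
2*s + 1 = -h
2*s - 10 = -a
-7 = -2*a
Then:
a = 7/2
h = -15/2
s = 13/4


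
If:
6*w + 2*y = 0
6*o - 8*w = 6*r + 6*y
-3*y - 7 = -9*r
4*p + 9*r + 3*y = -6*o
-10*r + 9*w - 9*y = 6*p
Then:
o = -119/27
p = 245/18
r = -7/6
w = 35/18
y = -35/6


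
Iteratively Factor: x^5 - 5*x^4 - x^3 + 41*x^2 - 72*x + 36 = (x - 2)*(x^4 - 3*x^3 - 7*x^2 + 27*x - 18) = (x - 2)*(x + 3)*(x^3 - 6*x^2 + 11*x - 6) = (x - 2)^2*(x + 3)*(x^2 - 4*x + 3) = (x - 2)^2*(x - 1)*(x + 3)*(x - 3)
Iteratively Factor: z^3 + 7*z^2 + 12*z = (z + 4)*(z^2 + 3*z) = (z + 3)*(z + 4)*(z)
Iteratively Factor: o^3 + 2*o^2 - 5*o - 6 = (o - 2)*(o^2 + 4*o + 3) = (o - 2)*(o + 3)*(o + 1)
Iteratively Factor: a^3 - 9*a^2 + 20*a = (a - 5)*(a^2 - 4*a) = a*(a - 5)*(a - 4)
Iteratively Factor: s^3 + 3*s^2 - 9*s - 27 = (s - 3)*(s^2 + 6*s + 9) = (s - 3)*(s + 3)*(s + 3)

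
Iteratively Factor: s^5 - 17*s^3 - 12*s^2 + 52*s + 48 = (s + 1)*(s^4 - s^3 - 16*s^2 + 4*s + 48) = (s + 1)*(s + 3)*(s^3 - 4*s^2 - 4*s + 16) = (s - 2)*(s + 1)*(s + 3)*(s^2 - 2*s - 8) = (s - 2)*(s + 1)*(s + 2)*(s + 3)*(s - 4)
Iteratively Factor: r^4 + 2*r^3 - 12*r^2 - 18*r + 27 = (r + 3)*(r^3 - r^2 - 9*r + 9) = (r - 3)*(r + 3)*(r^2 + 2*r - 3) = (r - 3)*(r + 3)^2*(r - 1)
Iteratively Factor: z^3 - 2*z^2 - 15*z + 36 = (z - 3)*(z^2 + z - 12) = (z - 3)*(z + 4)*(z - 3)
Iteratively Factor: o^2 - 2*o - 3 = (o - 3)*(o + 1)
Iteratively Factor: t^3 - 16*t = (t - 4)*(t^2 + 4*t) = t*(t - 4)*(t + 4)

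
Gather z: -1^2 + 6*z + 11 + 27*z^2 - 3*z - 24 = 27*z^2 + 3*z - 14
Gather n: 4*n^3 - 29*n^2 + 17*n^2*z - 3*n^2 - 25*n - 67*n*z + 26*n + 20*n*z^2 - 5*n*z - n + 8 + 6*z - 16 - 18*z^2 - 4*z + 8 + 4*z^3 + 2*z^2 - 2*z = 4*n^3 + n^2*(17*z - 32) + n*(20*z^2 - 72*z) + 4*z^3 - 16*z^2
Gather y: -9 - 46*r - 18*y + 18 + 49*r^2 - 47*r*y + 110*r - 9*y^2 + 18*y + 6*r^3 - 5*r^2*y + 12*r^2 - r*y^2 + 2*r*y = 6*r^3 + 61*r^2 + 64*r + y^2*(-r - 9) + y*(-5*r^2 - 45*r) + 9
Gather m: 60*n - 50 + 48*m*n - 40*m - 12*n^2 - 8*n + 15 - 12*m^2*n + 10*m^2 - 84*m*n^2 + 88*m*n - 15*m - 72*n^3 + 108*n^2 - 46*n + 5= m^2*(10 - 12*n) + m*(-84*n^2 + 136*n - 55) - 72*n^3 + 96*n^2 + 6*n - 30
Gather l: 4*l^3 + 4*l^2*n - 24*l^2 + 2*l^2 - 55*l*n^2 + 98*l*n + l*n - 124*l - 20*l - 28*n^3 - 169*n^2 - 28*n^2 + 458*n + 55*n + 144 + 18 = 4*l^3 + l^2*(4*n - 22) + l*(-55*n^2 + 99*n - 144) - 28*n^3 - 197*n^2 + 513*n + 162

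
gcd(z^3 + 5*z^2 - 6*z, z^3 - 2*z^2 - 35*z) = z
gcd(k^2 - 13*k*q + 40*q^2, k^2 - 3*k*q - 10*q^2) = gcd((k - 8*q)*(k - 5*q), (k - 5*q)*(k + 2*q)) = -k + 5*q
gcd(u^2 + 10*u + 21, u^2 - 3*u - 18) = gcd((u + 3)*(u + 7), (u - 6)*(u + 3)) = u + 3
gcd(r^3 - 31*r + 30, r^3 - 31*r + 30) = r^3 - 31*r + 30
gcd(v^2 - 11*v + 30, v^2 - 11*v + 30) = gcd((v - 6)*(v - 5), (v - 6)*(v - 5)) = v^2 - 11*v + 30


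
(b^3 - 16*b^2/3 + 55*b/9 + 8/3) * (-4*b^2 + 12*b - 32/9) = -4*b^5 + 100*b^4/3 - 92*b^3 + 2204*b^2/27 + 832*b/81 - 256/27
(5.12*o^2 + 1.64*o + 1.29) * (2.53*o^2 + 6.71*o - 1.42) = 12.9536*o^4 + 38.5044*o^3 + 6.9977*o^2 + 6.3271*o - 1.8318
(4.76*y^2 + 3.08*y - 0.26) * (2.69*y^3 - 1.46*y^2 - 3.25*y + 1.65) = 12.8044*y^5 + 1.3356*y^4 - 20.6662*y^3 - 1.7764*y^2 + 5.927*y - 0.429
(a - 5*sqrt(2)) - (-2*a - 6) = 3*a - 5*sqrt(2) + 6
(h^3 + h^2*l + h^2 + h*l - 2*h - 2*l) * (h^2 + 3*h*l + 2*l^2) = h^5 + 4*h^4*l + h^4 + 5*h^3*l^2 + 4*h^3*l - 2*h^3 + 2*h^2*l^3 + 5*h^2*l^2 - 8*h^2*l + 2*h*l^3 - 10*h*l^2 - 4*l^3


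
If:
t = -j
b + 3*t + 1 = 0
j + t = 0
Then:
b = -3*t - 1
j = -t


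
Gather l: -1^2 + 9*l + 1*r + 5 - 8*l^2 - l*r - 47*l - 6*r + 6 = -8*l^2 + l*(-r - 38) - 5*r + 10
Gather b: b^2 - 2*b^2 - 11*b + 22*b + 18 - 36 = -b^2 + 11*b - 18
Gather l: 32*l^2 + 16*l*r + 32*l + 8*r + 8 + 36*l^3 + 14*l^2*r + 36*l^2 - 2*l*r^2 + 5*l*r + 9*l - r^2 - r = 36*l^3 + l^2*(14*r + 68) + l*(-2*r^2 + 21*r + 41) - r^2 + 7*r + 8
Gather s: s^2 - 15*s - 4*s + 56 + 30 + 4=s^2 - 19*s + 90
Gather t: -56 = -56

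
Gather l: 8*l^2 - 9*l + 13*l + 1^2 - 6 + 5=8*l^2 + 4*l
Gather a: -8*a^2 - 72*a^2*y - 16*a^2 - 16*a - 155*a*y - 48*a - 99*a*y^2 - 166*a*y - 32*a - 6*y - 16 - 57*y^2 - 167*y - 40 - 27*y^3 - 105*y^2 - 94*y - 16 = a^2*(-72*y - 24) + a*(-99*y^2 - 321*y - 96) - 27*y^3 - 162*y^2 - 267*y - 72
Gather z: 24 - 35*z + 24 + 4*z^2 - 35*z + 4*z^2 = 8*z^2 - 70*z + 48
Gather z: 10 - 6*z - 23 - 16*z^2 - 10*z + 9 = -16*z^2 - 16*z - 4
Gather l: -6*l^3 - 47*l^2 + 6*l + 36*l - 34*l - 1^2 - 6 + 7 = -6*l^3 - 47*l^2 + 8*l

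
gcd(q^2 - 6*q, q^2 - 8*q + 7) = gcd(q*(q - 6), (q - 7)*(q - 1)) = 1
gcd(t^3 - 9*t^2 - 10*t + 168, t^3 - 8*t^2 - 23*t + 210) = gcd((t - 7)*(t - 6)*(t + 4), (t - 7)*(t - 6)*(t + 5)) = t^2 - 13*t + 42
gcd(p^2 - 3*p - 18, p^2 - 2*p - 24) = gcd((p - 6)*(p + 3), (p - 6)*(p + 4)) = p - 6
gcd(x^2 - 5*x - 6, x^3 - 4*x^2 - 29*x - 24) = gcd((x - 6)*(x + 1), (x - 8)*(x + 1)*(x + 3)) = x + 1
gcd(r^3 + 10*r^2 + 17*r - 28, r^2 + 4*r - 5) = r - 1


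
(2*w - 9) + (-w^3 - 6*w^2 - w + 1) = -w^3 - 6*w^2 + w - 8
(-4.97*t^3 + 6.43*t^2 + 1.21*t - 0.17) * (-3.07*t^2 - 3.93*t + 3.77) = 15.2579*t^5 - 0.207999999999998*t^4 - 47.7215*t^3 + 20.0077*t^2 + 5.2298*t - 0.6409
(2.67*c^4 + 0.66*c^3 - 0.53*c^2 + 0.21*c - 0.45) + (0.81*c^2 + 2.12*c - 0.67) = 2.67*c^4 + 0.66*c^3 + 0.28*c^2 + 2.33*c - 1.12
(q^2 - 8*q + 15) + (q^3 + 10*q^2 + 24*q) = q^3 + 11*q^2 + 16*q + 15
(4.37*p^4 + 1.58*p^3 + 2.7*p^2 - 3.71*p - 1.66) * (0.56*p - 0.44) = 2.4472*p^5 - 1.038*p^4 + 0.8168*p^3 - 3.2656*p^2 + 0.7028*p + 0.7304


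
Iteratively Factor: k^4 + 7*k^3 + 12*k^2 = (k + 4)*(k^3 + 3*k^2) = k*(k + 4)*(k^2 + 3*k) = k^2*(k + 4)*(k + 3)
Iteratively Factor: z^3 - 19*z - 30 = (z + 3)*(z^2 - 3*z - 10) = (z - 5)*(z + 3)*(z + 2)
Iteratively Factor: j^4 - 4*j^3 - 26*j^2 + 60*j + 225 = (j - 5)*(j^3 + j^2 - 21*j - 45) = (j - 5)^2*(j^2 + 6*j + 9) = (j - 5)^2*(j + 3)*(j + 3)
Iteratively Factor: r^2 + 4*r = (r)*(r + 4)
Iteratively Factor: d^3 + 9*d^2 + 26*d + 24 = (d + 2)*(d^2 + 7*d + 12) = (d + 2)*(d + 3)*(d + 4)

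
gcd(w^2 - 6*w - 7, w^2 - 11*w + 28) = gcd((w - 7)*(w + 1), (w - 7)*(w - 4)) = w - 7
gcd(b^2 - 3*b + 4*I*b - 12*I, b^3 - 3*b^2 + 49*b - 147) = b - 3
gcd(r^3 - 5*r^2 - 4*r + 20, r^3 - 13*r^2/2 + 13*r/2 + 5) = r^2 - 7*r + 10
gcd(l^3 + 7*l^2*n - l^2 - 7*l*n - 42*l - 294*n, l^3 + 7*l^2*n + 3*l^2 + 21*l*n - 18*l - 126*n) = l^2 + 7*l*n + 6*l + 42*n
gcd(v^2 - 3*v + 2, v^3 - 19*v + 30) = v - 2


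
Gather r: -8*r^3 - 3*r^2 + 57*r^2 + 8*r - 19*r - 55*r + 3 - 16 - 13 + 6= -8*r^3 + 54*r^2 - 66*r - 20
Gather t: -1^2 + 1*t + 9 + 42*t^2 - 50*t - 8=42*t^2 - 49*t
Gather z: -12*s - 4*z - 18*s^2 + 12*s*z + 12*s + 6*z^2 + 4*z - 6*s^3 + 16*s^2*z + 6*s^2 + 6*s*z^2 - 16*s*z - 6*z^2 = -6*s^3 - 12*s^2 + 6*s*z^2 + z*(16*s^2 - 4*s)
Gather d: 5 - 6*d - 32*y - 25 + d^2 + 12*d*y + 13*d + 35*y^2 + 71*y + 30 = d^2 + d*(12*y + 7) + 35*y^2 + 39*y + 10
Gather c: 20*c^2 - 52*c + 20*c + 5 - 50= 20*c^2 - 32*c - 45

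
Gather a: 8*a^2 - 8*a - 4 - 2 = 8*a^2 - 8*a - 6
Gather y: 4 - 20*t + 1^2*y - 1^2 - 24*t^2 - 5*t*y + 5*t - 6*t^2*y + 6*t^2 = -18*t^2 - 15*t + y*(-6*t^2 - 5*t + 1) + 3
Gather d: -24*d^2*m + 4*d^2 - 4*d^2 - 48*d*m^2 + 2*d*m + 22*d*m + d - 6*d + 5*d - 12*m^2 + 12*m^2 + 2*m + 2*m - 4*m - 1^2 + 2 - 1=-24*d^2*m + d*(-48*m^2 + 24*m)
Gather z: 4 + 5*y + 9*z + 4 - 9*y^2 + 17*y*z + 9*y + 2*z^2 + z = -9*y^2 + 14*y + 2*z^2 + z*(17*y + 10) + 8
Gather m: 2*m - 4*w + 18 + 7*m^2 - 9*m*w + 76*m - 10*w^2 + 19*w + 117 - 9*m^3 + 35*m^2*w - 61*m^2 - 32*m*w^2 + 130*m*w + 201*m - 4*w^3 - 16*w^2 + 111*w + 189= -9*m^3 + m^2*(35*w - 54) + m*(-32*w^2 + 121*w + 279) - 4*w^3 - 26*w^2 + 126*w + 324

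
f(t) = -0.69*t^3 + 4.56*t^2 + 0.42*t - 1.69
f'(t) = -2.07*t^2 + 9.12*t + 0.42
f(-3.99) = 113.06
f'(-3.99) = -68.92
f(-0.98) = 2.93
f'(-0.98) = -10.51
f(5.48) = 24.00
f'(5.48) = -11.77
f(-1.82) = 16.81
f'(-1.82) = -23.04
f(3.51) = 26.13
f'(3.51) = 6.93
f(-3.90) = 106.96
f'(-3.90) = -66.63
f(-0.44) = -0.93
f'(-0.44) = -3.99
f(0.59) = 0.00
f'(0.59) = 5.08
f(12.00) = -532.33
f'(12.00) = -188.22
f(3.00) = 21.98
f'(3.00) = 9.15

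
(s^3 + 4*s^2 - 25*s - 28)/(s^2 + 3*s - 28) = s + 1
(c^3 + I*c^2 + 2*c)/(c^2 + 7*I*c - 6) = c*(c^2 + I*c + 2)/(c^2 + 7*I*c - 6)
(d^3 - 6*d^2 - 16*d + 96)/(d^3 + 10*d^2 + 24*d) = (d^2 - 10*d + 24)/(d*(d + 6))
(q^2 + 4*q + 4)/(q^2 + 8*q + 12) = (q + 2)/(q + 6)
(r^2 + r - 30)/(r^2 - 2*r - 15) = (r + 6)/(r + 3)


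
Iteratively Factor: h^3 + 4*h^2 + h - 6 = (h + 3)*(h^2 + h - 2) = (h - 1)*(h + 3)*(h + 2)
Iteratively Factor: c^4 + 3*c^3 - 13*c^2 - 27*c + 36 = (c + 3)*(c^3 - 13*c + 12) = (c - 3)*(c + 3)*(c^2 + 3*c - 4) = (c - 3)*(c + 3)*(c + 4)*(c - 1)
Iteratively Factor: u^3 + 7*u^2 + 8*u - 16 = (u - 1)*(u^2 + 8*u + 16) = (u - 1)*(u + 4)*(u + 4)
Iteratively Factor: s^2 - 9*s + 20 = (s - 4)*(s - 5)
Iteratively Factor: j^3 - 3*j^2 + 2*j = (j - 1)*(j^2 - 2*j) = (j - 2)*(j - 1)*(j)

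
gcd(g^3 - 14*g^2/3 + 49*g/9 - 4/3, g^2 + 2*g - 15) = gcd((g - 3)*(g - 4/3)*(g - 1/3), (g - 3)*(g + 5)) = g - 3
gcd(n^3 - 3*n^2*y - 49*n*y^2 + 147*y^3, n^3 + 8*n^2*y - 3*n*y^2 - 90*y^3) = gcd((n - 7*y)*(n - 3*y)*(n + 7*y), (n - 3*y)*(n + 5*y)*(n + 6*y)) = -n + 3*y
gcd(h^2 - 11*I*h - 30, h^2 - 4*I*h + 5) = h - 5*I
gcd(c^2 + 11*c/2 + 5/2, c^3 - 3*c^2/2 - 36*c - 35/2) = c^2 + 11*c/2 + 5/2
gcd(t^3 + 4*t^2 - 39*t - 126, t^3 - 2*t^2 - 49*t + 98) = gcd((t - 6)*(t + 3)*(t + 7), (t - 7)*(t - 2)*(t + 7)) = t + 7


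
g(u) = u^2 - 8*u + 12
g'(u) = 2*u - 8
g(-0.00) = 12.00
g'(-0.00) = -8.00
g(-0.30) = 14.49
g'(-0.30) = -8.60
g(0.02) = 11.84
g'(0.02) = -7.96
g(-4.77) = 72.91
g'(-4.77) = -17.54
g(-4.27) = 64.39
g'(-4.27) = -16.54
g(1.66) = 1.48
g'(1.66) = -4.68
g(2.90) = -2.79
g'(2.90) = -2.20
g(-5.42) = 84.74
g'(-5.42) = -18.84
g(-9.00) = 165.00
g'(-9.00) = -26.00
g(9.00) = 21.00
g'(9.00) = 10.00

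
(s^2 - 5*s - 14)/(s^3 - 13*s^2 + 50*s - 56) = (s + 2)/(s^2 - 6*s + 8)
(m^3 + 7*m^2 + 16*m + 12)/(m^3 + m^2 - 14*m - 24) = (m + 2)/(m - 4)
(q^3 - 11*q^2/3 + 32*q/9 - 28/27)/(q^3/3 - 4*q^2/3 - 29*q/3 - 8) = (-27*q^3 + 99*q^2 - 96*q + 28)/(9*(-q^3 + 4*q^2 + 29*q + 24))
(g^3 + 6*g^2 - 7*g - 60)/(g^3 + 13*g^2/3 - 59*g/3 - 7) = 3*(g^2 + 9*g + 20)/(3*g^2 + 22*g + 7)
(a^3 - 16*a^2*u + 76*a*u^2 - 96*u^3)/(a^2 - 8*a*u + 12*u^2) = a - 8*u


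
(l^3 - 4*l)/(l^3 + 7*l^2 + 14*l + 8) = l*(l - 2)/(l^2 + 5*l + 4)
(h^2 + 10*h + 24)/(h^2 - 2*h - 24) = (h + 6)/(h - 6)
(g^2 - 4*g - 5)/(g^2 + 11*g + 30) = (g^2 - 4*g - 5)/(g^2 + 11*g + 30)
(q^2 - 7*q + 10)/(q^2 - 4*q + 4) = (q - 5)/(q - 2)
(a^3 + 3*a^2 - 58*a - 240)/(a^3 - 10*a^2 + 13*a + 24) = (a^2 + 11*a + 30)/(a^2 - 2*a - 3)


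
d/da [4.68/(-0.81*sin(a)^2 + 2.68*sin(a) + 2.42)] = (7.5816*sin(a) - 12.5424)*cos(a)/(-0.81*sin(a)^2 + 2.68*sin(a) + 2.42)^2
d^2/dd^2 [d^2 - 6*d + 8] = 2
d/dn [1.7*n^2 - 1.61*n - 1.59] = 3.4*n - 1.61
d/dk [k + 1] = 1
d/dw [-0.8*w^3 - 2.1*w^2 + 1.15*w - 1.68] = -2.4*w^2 - 4.2*w + 1.15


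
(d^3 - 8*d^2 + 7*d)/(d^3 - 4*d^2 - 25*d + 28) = d/(d + 4)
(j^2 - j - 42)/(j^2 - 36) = (j - 7)/(j - 6)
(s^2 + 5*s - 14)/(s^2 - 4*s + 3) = (s^2 + 5*s - 14)/(s^2 - 4*s + 3)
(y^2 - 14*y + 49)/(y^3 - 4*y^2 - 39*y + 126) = (y - 7)/(y^2 + 3*y - 18)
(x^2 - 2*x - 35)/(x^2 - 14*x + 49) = (x + 5)/(x - 7)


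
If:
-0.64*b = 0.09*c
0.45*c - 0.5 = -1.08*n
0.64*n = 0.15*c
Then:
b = -0.10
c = 0.71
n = 0.17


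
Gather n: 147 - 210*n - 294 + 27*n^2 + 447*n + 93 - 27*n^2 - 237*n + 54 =0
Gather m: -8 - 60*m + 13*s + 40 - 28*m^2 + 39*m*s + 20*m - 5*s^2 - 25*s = -28*m^2 + m*(39*s - 40) - 5*s^2 - 12*s + 32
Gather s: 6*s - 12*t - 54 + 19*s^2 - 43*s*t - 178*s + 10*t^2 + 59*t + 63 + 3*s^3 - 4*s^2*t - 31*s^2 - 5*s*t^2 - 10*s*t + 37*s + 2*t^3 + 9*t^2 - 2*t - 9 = 3*s^3 + s^2*(-4*t - 12) + s*(-5*t^2 - 53*t - 135) + 2*t^3 + 19*t^2 + 45*t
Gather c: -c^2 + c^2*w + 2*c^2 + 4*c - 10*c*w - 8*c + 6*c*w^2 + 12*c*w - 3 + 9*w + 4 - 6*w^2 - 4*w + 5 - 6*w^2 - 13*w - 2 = c^2*(w + 1) + c*(6*w^2 + 2*w - 4) - 12*w^2 - 8*w + 4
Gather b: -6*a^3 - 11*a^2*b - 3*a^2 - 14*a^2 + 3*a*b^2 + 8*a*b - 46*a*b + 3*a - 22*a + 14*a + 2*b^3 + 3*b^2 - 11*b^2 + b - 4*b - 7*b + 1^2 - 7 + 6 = -6*a^3 - 17*a^2 - 5*a + 2*b^3 + b^2*(3*a - 8) + b*(-11*a^2 - 38*a - 10)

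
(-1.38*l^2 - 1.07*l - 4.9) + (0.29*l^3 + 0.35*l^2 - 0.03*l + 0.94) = 0.29*l^3 - 1.03*l^2 - 1.1*l - 3.96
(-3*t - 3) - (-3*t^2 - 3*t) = 3*t^2 - 3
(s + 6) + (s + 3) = 2*s + 9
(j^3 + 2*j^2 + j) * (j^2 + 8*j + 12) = j^5 + 10*j^4 + 29*j^3 + 32*j^2 + 12*j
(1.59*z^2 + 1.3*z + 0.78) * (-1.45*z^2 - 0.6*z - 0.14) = -2.3055*z^4 - 2.839*z^3 - 2.1336*z^2 - 0.65*z - 0.1092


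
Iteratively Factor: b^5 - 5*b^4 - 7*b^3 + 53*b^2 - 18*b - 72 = (b - 2)*(b^4 - 3*b^3 - 13*b^2 + 27*b + 36) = (b - 4)*(b - 2)*(b^3 + b^2 - 9*b - 9) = (b - 4)*(b - 2)*(b + 1)*(b^2 - 9) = (b - 4)*(b - 2)*(b + 1)*(b + 3)*(b - 3)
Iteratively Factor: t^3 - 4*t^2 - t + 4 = (t - 4)*(t^2 - 1) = (t - 4)*(t + 1)*(t - 1)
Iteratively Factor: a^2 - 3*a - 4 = (a + 1)*(a - 4)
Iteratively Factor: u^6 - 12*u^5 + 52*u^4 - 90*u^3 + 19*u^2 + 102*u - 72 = (u - 4)*(u^5 - 8*u^4 + 20*u^3 - 10*u^2 - 21*u + 18) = (u - 4)*(u - 3)*(u^4 - 5*u^3 + 5*u^2 + 5*u - 6) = (u - 4)*(u - 3)*(u - 2)*(u^3 - 3*u^2 - u + 3) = (u - 4)*(u - 3)^2*(u - 2)*(u^2 - 1) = (u - 4)*(u - 3)^2*(u - 2)*(u + 1)*(u - 1)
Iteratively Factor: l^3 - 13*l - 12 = (l - 4)*(l^2 + 4*l + 3) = (l - 4)*(l + 1)*(l + 3)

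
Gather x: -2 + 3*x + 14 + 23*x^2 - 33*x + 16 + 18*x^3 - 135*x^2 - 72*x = 18*x^3 - 112*x^2 - 102*x + 28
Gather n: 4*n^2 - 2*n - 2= 4*n^2 - 2*n - 2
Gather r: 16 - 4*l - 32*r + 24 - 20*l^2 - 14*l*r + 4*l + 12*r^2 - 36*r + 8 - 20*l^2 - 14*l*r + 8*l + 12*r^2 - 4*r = -40*l^2 + 8*l + 24*r^2 + r*(-28*l - 72) + 48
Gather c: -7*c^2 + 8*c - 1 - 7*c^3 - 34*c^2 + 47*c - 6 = -7*c^3 - 41*c^2 + 55*c - 7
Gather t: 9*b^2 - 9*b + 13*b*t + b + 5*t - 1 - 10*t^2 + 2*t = 9*b^2 - 8*b - 10*t^2 + t*(13*b + 7) - 1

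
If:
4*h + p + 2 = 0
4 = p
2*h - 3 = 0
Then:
No Solution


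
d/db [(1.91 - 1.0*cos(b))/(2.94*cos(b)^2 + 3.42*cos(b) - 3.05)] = (-2.94*cos(b)^2 + 11.2308*cos(b) + 3.4822)*sin(b)/(8.6436*cos(b)^4 + 20.1096*cos(b)^3 - 6.2376*cos(b)^2 - 20.862*cos(b) + 9.3025)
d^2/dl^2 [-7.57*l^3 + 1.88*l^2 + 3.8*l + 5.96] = 3.76 - 45.42*l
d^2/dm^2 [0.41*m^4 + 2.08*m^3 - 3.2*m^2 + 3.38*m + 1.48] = 4.92*m^2 + 12.48*m - 6.4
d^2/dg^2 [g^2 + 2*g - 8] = 2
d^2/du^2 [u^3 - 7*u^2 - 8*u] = 6*u - 14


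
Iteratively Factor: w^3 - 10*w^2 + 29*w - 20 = (w - 5)*(w^2 - 5*w + 4) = (w - 5)*(w - 4)*(w - 1)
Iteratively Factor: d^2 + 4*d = (d + 4)*(d)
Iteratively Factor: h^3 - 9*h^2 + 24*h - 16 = (h - 1)*(h^2 - 8*h + 16) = (h - 4)*(h - 1)*(h - 4)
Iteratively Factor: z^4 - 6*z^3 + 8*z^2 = (z - 2)*(z^3 - 4*z^2) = (z - 4)*(z - 2)*(z^2) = z*(z - 4)*(z - 2)*(z)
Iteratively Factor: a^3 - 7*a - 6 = (a + 2)*(a^2 - 2*a - 3) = (a - 3)*(a + 2)*(a + 1)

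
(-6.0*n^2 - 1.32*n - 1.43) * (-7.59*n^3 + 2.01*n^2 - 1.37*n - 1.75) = 45.54*n^5 - 2.0412*n^4 + 16.4205*n^3 + 9.4341*n^2 + 4.2691*n + 2.5025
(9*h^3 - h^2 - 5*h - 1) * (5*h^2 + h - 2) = 45*h^5 + 4*h^4 - 44*h^3 - 8*h^2 + 9*h + 2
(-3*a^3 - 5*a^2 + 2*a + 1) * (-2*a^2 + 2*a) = 6*a^5 + 4*a^4 - 14*a^3 + 2*a^2 + 2*a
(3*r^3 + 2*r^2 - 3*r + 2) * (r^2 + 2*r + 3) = 3*r^5 + 8*r^4 + 10*r^3 + 2*r^2 - 5*r + 6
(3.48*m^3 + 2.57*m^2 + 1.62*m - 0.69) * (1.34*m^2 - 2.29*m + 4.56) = 4.6632*m^5 - 4.5254*m^4 + 12.1543*m^3 + 7.0848*m^2 + 8.9673*m - 3.1464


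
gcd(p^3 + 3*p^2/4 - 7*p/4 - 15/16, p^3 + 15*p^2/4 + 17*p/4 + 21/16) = p^2 + 2*p + 3/4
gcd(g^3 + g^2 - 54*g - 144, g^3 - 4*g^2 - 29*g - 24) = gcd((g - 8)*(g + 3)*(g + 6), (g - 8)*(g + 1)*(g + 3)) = g^2 - 5*g - 24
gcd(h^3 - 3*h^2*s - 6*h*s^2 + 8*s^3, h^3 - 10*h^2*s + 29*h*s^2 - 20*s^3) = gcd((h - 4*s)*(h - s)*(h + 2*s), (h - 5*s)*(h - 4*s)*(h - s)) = h^2 - 5*h*s + 4*s^2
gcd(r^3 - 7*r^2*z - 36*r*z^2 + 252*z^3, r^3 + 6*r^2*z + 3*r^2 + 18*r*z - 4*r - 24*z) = r + 6*z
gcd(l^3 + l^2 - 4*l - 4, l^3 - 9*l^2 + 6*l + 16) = l^2 - l - 2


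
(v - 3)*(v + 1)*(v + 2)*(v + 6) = v^4 + 6*v^3 - 7*v^2 - 48*v - 36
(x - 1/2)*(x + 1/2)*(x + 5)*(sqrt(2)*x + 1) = sqrt(2)*x^4 + x^3 + 5*sqrt(2)*x^3 - sqrt(2)*x^2/4 + 5*x^2 - 5*sqrt(2)*x/4 - x/4 - 5/4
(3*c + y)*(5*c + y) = 15*c^2 + 8*c*y + y^2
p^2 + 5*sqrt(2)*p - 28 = (p - 2*sqrt(2))*(p + 7*sqrt(2))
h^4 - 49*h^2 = h^2*(h - 7)*(h + 7)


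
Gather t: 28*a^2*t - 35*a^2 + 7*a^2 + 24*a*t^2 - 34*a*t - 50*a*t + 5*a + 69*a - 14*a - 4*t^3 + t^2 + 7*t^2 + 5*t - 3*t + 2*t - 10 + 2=-28*a^2 + 60*a - 4*t^3 + t^2*(24*a + 8) + t*(28*a^2 - 84*a + 4) - 8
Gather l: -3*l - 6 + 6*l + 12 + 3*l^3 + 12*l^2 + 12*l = 3*l^3 + 12*l^2 + 15*l + 6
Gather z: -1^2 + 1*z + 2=z + 1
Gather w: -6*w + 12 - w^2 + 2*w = -w^2 - 4*w + 12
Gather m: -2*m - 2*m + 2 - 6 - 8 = -4*m - 12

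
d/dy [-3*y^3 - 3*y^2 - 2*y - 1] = -9*y^2 - 6*y - 2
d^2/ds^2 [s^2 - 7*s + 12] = 2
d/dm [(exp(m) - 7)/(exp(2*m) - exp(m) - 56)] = (-(exp(m) - 7)*(2*exp(m) - 1) + exp(2*m) - exp(m) - 56)*exp(m)/(-exp(2*m) + exp(m) + 56)^2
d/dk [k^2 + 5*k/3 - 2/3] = 2*k + 5/3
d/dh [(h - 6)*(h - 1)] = 2*h - 7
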